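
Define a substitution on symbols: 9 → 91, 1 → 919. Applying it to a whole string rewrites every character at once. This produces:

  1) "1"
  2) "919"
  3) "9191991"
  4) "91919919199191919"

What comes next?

Rewriting the 17 symbols of 91919919199191919 one by one yields 91 919 91 919 91 91 919 91 919 91 91 919 91 919 91 919 91; concatenated:

91919919199191919919199191919919199191991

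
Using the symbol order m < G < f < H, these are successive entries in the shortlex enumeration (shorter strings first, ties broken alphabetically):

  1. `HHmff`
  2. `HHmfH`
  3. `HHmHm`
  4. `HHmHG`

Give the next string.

Find the rightmost character of HHmHG below H, bump it to the next letter, and reset everything to its right to m.

HHmHf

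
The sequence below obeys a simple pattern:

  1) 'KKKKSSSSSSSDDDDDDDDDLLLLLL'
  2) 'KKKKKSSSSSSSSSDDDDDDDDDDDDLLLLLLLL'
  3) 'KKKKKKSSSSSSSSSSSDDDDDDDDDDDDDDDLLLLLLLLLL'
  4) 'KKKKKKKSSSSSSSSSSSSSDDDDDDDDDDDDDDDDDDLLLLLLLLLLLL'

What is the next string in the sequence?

KKKKKKKKSSSSSSSSSSSSSSSDDDDDDDDDDDDDDDDDDDDDLLLLLLLLLLLLLL

Term n consists of n+1 K's, followed by 2n+1 S's, followed by 3n D's, followed by 2n L's, where the shown terms are n = 3, 4, 5, 6.
For the next term, n = 7, so the run lengths are 8, 15, 21, 14.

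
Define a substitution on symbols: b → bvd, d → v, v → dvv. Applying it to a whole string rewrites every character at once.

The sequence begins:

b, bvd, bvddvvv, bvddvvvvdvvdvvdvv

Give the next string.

bvddvvvvdvvdvvdvvdvvvdvvdvvvdvvdvvvdvvdvv

Replace each of the 17 characters of bvddvvvvdvvdvvdvv in place — bvd dvv v v dvv dvv dvv dvv v dvv dvv v dvv dvv v dvv dvv — and concatenate.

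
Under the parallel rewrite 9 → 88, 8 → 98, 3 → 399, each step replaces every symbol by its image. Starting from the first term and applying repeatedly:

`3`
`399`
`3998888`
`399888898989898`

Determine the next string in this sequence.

Rewriting the 15 symbols of 399888898989898 one by one yields 399 88 88 98 98 98 98 88 98 88 98 88 98 88 98; concatenated:

3998888989898988898889888988898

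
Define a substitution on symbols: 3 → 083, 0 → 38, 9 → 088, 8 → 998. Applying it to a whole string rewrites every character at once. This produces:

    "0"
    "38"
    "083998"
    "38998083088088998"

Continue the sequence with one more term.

Replace each of the 17 characters of 38998083088088998 in place — 083 998 088 088 998 38 998 083 38 998 998 38 998 998 088 088 998 — and concatenate.

083998088088998389980833899899838998998088088998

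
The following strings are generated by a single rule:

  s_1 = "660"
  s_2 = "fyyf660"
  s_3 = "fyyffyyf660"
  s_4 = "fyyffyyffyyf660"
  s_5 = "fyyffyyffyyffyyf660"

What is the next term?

Every step adds fyyf at the front: s(k+1) = fyyf·s(k).
So the next term is fyyf·fyyffyyffyyffyyf660.

fyyffyyffyyffyyffyyf660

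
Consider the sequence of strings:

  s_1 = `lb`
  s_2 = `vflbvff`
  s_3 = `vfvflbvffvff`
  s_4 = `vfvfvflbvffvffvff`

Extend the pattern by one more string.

Every step adds vf to the front and vff to the end of the previous string.
Applying this once more to vfvfvflbvffvffvff:

vfvfvfvflbvffvffvffvff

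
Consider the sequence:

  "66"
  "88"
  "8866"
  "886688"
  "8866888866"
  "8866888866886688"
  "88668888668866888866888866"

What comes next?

886688886688668888668888668866888866886688

From term 3 onward, concatenate the last term with the second-to-last: 88·66 = 8866, 8866·88 = 886688, …
So term 8 is 88668888668866888866888866·8866888866886688.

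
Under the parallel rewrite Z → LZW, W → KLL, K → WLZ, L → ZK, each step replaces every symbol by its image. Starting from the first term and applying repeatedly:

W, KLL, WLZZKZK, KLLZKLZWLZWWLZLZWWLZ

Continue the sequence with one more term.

WLZZKZKLZWWLZZKLZWKLLZKLZWKLLKLLZKLZWZKLZWKLLKLLZKLZW

φ(KLLZKLZWLZWWLZLZWWLZ) expands symbol-by-symbol to WLZ ZK ZK LZW WLZ ZK LZW KLL ZK LZW KLL KLL ZK LZW ZK LZW KLL KLL ZK LZW; joining the 20 pieces gives the next term.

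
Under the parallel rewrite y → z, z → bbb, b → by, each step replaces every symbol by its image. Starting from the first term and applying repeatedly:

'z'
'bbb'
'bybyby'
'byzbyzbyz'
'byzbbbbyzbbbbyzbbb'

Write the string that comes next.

Applying the rule to each of the 18 symbols of byzbbbbyzbbbbyzbbb gives the pieces by z bbb by by by by z bbb by by by by z bbb by by by, which concatenate to the answer.

byzbbbbybybybyzbbbbybybybyzbbbbybyby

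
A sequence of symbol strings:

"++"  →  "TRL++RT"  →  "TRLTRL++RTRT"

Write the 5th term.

TRLTRLTRLTRL++RTRTRTRT

Every step adds TRL to the front and RT to the end of the previous string.
From TRLTRL++RTRT, 2 further steps: TRLTRL++RTRT → TRLTRLTRL++RTRTRT → (answer).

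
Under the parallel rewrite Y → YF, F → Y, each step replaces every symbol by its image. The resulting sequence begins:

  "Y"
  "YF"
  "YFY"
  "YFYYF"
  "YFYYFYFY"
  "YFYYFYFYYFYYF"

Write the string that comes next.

Rewriting the 13 symbols of YFYYFYFYYFYYF one by one yields YF Y YF YF Y YF Y YF YF Y YF YF Y; concatenated:

YFYYFYFYYFYYFYFYYFYFY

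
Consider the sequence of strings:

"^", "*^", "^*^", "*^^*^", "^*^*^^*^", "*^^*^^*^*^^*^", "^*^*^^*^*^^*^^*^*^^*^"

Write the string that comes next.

*^^*^^*^*^^*^^*^*^^*^*^^*^^*^*^^*^

From term 3 onward, concatenate the second-to-last term with the last: ^·*^ = ^*^, *^·^*^ = *^^*^, …
Continuing: *^^*^^*^*^^*^ · ^*^*^^*^*^^*^^*^*^^*^ gives term 8.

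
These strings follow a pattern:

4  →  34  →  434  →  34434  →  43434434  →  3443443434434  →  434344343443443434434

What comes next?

3443443434434434344343443443434434

From term 3 onward, concatenate the second-to-last term with the last: 4·34 = 434, 34·434 = 34434, …
The next term joins 3443443434434 and 434344343443443434434.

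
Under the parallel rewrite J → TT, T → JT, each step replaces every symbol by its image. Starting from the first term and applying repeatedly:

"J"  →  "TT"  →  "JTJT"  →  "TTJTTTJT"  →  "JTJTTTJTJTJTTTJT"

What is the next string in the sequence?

TTJTTTJTJTJTTTJTTTJTTTJTJTJTTTJT

Applying the rule to each of the 16 symbols of JTJTTTJTJTJTTTJT gives the pieces TT JT TT JT JT JT TT JT TT JT TT JT JT JT TT JT, which concatenate to the answer.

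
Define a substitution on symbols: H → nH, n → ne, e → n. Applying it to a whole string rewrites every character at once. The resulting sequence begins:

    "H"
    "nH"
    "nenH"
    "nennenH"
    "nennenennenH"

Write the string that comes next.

Apply φ to nennenennenH symbol by symbol: n→ne, e→n, n→ne, n→ne, e→n, n→ne, e→n, n→ne, n→ne, e→n, n→ne, H→nH; joined: ne n ne ne n ne n ne ne n ne nH.

nennenennennenennenH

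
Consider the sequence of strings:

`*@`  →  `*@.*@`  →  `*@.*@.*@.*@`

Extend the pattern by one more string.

*@.*@.*@.*@.*@.*@.*@.*@

Every step duplicates the string with '.' between the halves.
One more doubling of *@.*@.*@.*@ gives the answer.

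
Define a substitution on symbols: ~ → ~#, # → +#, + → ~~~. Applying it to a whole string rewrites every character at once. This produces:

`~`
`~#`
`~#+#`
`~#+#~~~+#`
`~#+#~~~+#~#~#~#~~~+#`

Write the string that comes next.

~#+#~~~+#~#~#~#~~~+#~#+#~#+#~#+#~#~#~#~~~+#

Replace each of the 20 characters of ~#+#~~~+#~#~#~#~~~+# in place — ~# +# ~~~ +# ~# ~# ~# ~~~ +# ~# +# ~# +# ~# +# ~# ~# ~# ~~~ +# — and concatenate.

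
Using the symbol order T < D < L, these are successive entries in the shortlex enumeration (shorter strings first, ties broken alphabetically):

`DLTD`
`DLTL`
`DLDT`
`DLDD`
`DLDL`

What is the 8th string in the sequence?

DLLL

Advancing 3 positions from DLDL through DLDL → DLLT → DLLD reaches term 8.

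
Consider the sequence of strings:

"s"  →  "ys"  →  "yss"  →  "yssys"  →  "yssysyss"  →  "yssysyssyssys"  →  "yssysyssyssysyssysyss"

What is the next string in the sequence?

yssysyssyssysyssysyssyssysyssyssys

Each term (from the third on) is the previous term followed by the one before it: term 3 = ys·s = yss.
So term 8 is yssysyssyssysyssysyss·yssysyssyssys.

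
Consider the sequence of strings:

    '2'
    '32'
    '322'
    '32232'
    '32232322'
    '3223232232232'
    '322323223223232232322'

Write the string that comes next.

From term 3 onward, concatenate the last term with the second-to-last: 32·2 = 322, 322·32 = 32232, …
Continuing: 322323223223232232322 · 3223232232232 gives term 8.

3223232232232322323223223232232232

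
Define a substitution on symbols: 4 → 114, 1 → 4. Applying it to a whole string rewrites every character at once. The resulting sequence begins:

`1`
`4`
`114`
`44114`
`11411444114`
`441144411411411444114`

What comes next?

Replace each of the 21 characters of 441144411411411444114 in place — 114 114 4 4 114 114 114 4 4 114 4 4 114 4 4 114 114 114 4 4 114 — and concatenate.

1141144411411411444114441144411411411444114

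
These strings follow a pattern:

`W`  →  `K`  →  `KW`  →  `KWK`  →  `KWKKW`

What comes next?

KWKKWKWK

This is a Fibonacci-style word recurrence s(k) = s(k−1)·s(k−2): e.g. K·W = KW.
So term 6 is KWKKW·KWK.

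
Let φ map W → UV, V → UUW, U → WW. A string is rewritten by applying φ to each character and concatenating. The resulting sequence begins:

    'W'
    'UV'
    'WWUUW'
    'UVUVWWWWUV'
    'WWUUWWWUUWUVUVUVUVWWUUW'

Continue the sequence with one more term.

Rewriting the 23 symbols of WWUUWWWUUWUVUVUVUVWWUUW one by one yields UV UV WW WW UV UV UV WW WW UV WW UUW WW UUW WW UUW WW UUW UV UV WW WW UV; concatenated:

UVUVWWWWUVUVUVWWWWUVWWUUWWWUUWWWUUWWWUUWUVUVWWWWUV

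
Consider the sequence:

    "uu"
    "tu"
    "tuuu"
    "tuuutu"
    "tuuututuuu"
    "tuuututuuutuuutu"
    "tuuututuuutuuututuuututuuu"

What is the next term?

tuuututuuutuuututuuututuuutuuututuuutuuutu

From term 3 onward, concatenate the last term with the second-to-last: tu·uu = tuuu, tuuu·tu = tuuutu, …
The next term joins tuuututuuutuuututuuututuuu and tuuututuuutuuutu.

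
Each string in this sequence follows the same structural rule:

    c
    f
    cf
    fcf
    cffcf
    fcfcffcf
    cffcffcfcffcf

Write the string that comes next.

From term 3 onward, concatenate the second-to-last term with the last: c·f = cf, f·cf = fcf, …
The next term joins fcfcffcf and cffcffcfcffcf.

fcfcffcfcffcffcfcffcf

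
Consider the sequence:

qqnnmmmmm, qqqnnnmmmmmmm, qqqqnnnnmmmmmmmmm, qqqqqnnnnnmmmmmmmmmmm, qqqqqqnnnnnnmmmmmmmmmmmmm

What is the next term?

Reading off run lengths: q runs 2, 3, 4, 5, 6; n runs 2, 3, 4, 5, 6; m runs 5, 7, 9, 11, 13 — each is linear in n, where the shown terms are n = 2, 3, 4, 5, 6.
At n = 7 the blocks have lengths 7, 7, 15.

qqqqqqqnnnnnnnmmmmmmmmmmmmmmm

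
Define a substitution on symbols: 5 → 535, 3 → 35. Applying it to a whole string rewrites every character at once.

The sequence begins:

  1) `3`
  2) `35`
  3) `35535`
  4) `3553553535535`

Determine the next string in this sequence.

Replace each of the 13 characters of 3553553535535 in place — 35 535 535 35 535 535 35 535 35 535 535 35 535 — and concatenate.

3553553535535535355353553553535535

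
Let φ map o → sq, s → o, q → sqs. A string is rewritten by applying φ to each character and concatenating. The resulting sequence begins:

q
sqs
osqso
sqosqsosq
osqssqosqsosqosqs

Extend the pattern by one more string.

sqosqsoosqssqosqsosqosqssqosqso

φ(osqssqosqsosqosqs) expands symbol-by-symbol to sq o sqs o o sqs sq o sqs o sq o sqs sq o sqs o; joining the 17 pieces gives the next term.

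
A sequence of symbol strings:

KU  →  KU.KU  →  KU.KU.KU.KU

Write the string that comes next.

Every step duplicates the string with '.' between the halves.
Doubling KU.KU.KU.KU with '.' between the halves:

KU.KU.KU.KU.KU.KU.KU.KU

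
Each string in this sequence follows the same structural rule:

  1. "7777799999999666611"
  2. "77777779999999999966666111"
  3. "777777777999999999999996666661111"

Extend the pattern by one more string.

The n-th term is 2n+1 7's then 3n+2 9's then n+2 6's then n 1's, where the shown terms are n = 2, 3, 4.
For the next term, n = 5, so the run lengths are 11, 17, 7, 5.

7777777777799999999999999999666666611111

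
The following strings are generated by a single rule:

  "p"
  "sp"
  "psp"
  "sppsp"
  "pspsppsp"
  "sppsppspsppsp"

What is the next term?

From term 3 onward, concatenate the second-to-last term with the last: p·sp = psp, sp·psp = sppsp, …
So term 7 is pspsppsp·sppsppspsppsp.

pspsppspsppsppspsppsp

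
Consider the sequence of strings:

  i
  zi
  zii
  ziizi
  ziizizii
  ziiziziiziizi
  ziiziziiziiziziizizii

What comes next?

ziiziziiziiziziiziziiziiziziiziizi

From term 3 onward, concatenate the last term with the second-to-last: zi·i = zii, zii·zi = ziizi, …
So term 8 is ziiziziiziiziziizizii·ziiziziiziizi.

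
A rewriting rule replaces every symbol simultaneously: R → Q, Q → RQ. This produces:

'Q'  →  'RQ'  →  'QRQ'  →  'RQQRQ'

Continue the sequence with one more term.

Apply φ to RQQRQ symbol by symbol: R→Q, Q→RQ, Q→RQ, R→Q, Q→RQ; joined: Q RQ RQ Q RQ.

QRQRQQRQ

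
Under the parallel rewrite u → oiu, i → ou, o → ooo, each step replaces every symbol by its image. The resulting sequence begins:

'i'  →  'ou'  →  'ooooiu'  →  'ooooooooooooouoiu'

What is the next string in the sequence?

φ(ooooooooooooouoiu) expands symbol-by-symbol to ooo ooo ooo ooo ooo ooo ooo ooo ooo ooo ooo ooo ooo oiu ooo ou oiu; joining the 17 pieces gives the next term.

ooooooooooooooooooooooooooooooooooooooooiuoooouoiu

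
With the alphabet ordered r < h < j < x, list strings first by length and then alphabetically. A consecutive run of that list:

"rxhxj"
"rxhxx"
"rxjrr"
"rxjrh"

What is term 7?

rxjhr

Stepping forward 3 times from rxjrh: rxjrh → rxjrj → rxjrx, then the target.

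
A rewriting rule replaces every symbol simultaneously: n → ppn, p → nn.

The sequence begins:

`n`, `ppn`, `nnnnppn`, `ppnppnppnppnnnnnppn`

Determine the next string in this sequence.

Rewriting the 19 symbols of ppnppnppnppnnnnnppn one by one yields nn nn ppn nn nn ppn nn nn ppn nn nn ppn ppn ppn ppn ppn nn nn ppn; concatenated:

nnnnppnnnnnppnnnnnppnnnnnppnppnppnppnppnnnnnppn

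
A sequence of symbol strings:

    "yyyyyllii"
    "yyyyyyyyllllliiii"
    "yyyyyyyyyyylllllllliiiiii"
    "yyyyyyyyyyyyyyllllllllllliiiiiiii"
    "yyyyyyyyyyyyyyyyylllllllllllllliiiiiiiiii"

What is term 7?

Reading off run lengths: y runs 5, 8, 11, 14, 17; l runs 2, 5, 8, 11, 14; i runs 2, 4, 6, 8, 10 — each is linear in n (n = 1, 2, …).
Setting n = 7 gives 23, 20, 14 characters in each block.

yyyyyyyyyyyyyyyyyyyyyyylllllllllllllllllllliiiiiiiiiiiiii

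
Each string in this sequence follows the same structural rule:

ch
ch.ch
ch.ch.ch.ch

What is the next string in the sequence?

Each string is two copies of the previous one joined by '.'.
One more doubling of ch.ch.ch.ch gives the answer.

ch.ch.ch.ch.ch.ch.ch.ch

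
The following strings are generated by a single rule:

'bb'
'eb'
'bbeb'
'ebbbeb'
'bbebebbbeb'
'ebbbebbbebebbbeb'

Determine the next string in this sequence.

Each term (from the third on) is the two preceding terms concatenated in order: term 3 = bb·eb = bbeb.
The next term joins bbebebbbeb and ebbbebbbebebbbeb.

bbebebbbebebbbebbbebebbbeb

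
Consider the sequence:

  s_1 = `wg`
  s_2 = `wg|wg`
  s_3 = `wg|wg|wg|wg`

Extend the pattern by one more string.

s(k+1) = s(k)·|·s(k) — each term doubles the last with '|' between the halves.
Doubling wg|wg|wg|wg with '|' between the halves:

wg|wg|wg|wg|wg|wg|wg|wg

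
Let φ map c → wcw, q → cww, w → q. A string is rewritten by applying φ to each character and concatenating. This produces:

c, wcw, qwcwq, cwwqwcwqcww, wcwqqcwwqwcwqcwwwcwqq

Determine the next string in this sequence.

Replace each of the 21 characters of wcwqqcwwqwcwqcwwwcwqq in place — q wcw q cww cww wcw q q cww q wcw q cww wcw q q q wcw q cww cww — and concatenate.

qwcwqcwwcwwwcwqqcwwqwcwqcwwwcwqqqwcwqcwwcww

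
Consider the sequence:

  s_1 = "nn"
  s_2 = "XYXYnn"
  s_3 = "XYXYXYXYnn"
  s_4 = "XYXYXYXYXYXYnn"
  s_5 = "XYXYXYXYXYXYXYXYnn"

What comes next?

Every step adds XYXY at the front: s(k+1) = XYXY·s(k).
Applying this once more to XYXYXYXYXYXYXYXYnn:

XYXYXYXYXYXYXYXYXYXYnn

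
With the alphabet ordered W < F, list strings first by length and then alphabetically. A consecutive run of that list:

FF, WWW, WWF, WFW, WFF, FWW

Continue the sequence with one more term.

The successor of FWW increments the rightmost position that isn't already F and resets every position after it to W.

FWF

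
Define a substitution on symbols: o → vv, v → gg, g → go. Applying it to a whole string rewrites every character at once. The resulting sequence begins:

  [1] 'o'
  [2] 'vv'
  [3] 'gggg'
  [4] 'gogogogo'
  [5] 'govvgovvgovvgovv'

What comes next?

govvgggggovvgggggovvgggggovvgggg

φ(govvgovvgovvgovv) expands symbol-by-symbol to go vv gg gg go vv gg gg go vv gg gg go vv gg gg; joining the 16 pieces gives the next term.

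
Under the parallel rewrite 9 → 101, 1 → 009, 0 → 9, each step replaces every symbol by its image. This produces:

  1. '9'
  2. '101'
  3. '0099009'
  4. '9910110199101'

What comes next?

101101009900900990091011010099009

Replace each of the 13 characters of 9910110199101 in place — 101 101 009 9 009 009 9 009 101 101 009 9 009 — and concatenate.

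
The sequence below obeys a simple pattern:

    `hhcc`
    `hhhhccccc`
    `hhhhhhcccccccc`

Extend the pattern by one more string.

hhhhhhhhccccccccccc

Reading off run lengths: h runs 2, 4, 6; c runs 2, 5, 8 — each is linear in n (n = 1, 2, …).
Setting n = 4 gives 8, 11 characters in each block.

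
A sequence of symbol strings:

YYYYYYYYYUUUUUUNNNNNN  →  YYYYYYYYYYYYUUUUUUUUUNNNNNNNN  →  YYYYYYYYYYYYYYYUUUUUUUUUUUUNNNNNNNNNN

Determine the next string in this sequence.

Reading off run lengths: Y runs 9, 12, 15; U runs 6, 9, 12; N runs 6, 8, 10 — each is linear in n, where the shown terms are n = 2, 3, 4.
At n = 5 the blocks have lengths 18, 15, 12.

YYYYYYYYYYYYYYYYYYUUUUUUUUUUUUUUUNNNNNNNNNNNN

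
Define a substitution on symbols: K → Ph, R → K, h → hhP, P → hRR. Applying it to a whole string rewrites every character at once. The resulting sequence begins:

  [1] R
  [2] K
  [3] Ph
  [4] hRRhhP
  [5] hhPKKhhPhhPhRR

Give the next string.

hhPhhPhRRPhPhhhPhhPhRRhhPhhPhRRhhPKK

Replace each of the 14 characters of hhPKKhhPhhPhRR in place — hhP hhP hRR Ph Ph hhP hhP hRR hhP hhP hRR hhP K K — and concatenate.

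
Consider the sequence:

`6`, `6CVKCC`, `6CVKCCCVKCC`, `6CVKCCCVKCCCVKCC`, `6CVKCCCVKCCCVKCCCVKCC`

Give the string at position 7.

Every step adds CVKCC to the end: s(k+1) = s(k)·CVKCC.
From 6CVKCCCVKCCCVKCCCVKCC, 2 further steps: 6CVKCCCVKCCCVKCCCVKCC → 6CVKCCCVKCCCVKCCCVKCCCVKCC → (answer).

6CVKCCCVKCCCVKCCCVKCCCVKCCCVKCC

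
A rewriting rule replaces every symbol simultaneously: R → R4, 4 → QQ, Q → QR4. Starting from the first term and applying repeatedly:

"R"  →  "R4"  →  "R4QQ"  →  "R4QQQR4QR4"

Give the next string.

Expanding R4QQQR4QR4: R→R4, 4→QQ, Q→QR4, Q→QR4, Q→QR4, R→R4, 4→QQ, Q→QR4, R→R4, 4→QQ. Concatenated: R4 QQ QR4 QR4 QR4 R4 QQ QR4 R4 QQ.

R4QQQR4QR4QR4R4QQQR4R4QQ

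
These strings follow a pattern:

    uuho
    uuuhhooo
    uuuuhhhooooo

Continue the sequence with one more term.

uuuuuhhhhooooooo

Each string has the form u^{n+1} h^{n} o^{2n-1} (n = 1, 2, …).
At n = 4 the blocks have lengths 5, 4, 7.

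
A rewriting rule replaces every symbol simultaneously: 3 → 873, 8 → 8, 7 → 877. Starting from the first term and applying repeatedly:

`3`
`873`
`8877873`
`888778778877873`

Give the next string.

Replace each of the 15 characters of 888778778877873 in place — 8 8 8 877 877 8 877 877 8 8 877 877 8 877 873 — and concatenate.

8888778778877877888778778877873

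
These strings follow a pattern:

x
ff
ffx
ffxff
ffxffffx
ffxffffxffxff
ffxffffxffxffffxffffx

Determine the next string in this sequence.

ffxffffxffxffffxffffxffxffffxffxff

This is a Fibonacci-style word recurrence s(k) = s(k−1)·s(k−2): e.g. ff·x = ffx.
So term 8 is ffxffffxffxffffxffffx·ffxffffxffxff.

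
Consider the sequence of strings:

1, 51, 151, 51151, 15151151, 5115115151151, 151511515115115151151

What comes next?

Each term (from the third on) is the two preceding terms concatenated in order: term 3 = 1·51 = 151.
The next term joins 5115115151151 and 151511515115115151151.

5115115151151151511515115115151151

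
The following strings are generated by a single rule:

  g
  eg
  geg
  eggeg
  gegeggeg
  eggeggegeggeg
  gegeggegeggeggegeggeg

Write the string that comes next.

eggeggegeggeggegeggegeggeggegeggeg

From term 3 onward, concatenate the second-to-last term with the last: g·eg = geg, eg·geg = eggeg, …
The next term joins eggeggegeggeg and gegeggegeggeggegeggeg.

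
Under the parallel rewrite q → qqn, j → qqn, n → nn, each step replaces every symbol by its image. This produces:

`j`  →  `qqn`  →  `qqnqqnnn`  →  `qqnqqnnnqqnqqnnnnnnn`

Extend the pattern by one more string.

Applying the rule to each of the 20 symbols of qqnqqnnnqqnqqnnnnnnn gives the pieces qqn qqn nn qqn qqn nn nn nn qqn qqn nn qqn qqn nn nn nn nn nn nn nn, which concatenate to the answer.

qqnqqnnnqqnqqnnnnnnnqqnqqnnnqqnqqnnnnnnnnnnnnnnn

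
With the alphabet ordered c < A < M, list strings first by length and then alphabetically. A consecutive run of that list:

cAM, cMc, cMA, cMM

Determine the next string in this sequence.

The successor of cMM increments the rightmost position that isn't already M and resets every position after it to c.

Acc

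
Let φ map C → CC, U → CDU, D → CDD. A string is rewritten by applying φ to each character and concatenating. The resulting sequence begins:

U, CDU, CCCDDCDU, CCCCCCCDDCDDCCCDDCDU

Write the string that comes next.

Applying the rule to each of the 20 symbols of CCCCCCCDDCDDCCCDDCDU gives the pieces CC CC CC CC CC CC CC CDD CDD CC CDD CDD CC CC CC CDD CDD CC CDD CDU, which concatenate to the answer.

CCCCCCCCCCCCCCCDDCDDCCCDDCDDCCCCCCCDDCDDCCCDDCDU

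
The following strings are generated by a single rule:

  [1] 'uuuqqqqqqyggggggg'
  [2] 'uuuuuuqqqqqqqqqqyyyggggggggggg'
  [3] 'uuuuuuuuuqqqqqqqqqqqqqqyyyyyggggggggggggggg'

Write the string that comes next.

uuuuuuuuuuuuqqqqqqqqqqqqqqqqqqyyyyyyyggggggggggggggggggg

Each string has the form u^{3n} q^{4n+2} y^{2n-1} g^{4n+3} (n = 1, 2, …).
Setting n = 4 gives 12, 18, 7, 19 characters in each block.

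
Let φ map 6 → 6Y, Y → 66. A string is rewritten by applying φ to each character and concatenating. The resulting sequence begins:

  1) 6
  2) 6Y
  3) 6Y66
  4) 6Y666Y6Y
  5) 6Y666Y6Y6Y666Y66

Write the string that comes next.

Replace each of the 16 characters of 6Y666Y6Y6Y666Y66 in place — 6Y 66 6Y 6Y 6Y 66 6Y 66 6Y 66 6Y 6Y 6Y 66 6Y 6Y — and concatenate.

6Y666Y6Y6Y666Y666Y666Y6Y6Y666Y6Y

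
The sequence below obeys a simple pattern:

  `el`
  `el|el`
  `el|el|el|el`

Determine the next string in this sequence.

el|el|el|el|el|el|el|el

s(k+1) = s(k)·|·s(k) — each term doubles the last with '|' between the halves.
So the next term is two copies of el|el|el|el with '|' between the halves.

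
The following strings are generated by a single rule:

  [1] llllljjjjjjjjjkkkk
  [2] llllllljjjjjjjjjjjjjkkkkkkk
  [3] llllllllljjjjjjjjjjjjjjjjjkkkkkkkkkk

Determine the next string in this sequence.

Term n consists of 2n+1 l's, followed by 4n+1 j's, followed by 3n-2 k's, where the shown terms are n = 2, 3, 4.
Setting n = 5 gives 11, 21, 13 characters in each block.

llllllllllljjjjjjjjjjjjjjjjjjjjjkkkkkkkkkkkkk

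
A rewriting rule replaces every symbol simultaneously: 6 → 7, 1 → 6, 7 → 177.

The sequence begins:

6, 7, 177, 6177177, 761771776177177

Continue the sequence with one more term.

φ(761771776177177) expands symbol-by-symbol to 177 7 6 177 177 6 177 177 7 6 177 177 6 177 177; joining the 15 pieces gives the next term.

177761771776177177761771776177177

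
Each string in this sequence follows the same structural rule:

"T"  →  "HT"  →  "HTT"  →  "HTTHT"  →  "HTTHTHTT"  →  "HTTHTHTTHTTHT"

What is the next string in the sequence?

This is a Fibonacci-style word recurrence s(k) = s(k−1)·s(k−2): e.g. HT·T = HTT.
So term 7 is HTTHTHTTHTTHT·HTTHTHTT.

HTTHTHTTHTTHTHTTHTHTT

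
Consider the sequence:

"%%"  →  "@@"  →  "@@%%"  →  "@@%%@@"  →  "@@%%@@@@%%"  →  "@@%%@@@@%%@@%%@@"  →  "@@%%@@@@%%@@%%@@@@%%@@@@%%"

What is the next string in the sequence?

@@%%@@@@%%@@%%@@@@%%@@@@%%@@%%@@@@%%@@%%@@

From term 3 onward, concatenate the last term with the second-to-last: @@·%% = @@%%, @@%%·@@ = @@%%@@, …
The next term joins @@%%@@@@%%@@%%@@@@%%@@@@%% and @@%%@@@@%%@@%%@@.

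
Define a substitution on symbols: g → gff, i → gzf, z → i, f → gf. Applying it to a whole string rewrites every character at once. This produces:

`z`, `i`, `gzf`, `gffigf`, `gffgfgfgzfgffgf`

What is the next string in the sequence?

Rewriting the 15 symbols of gffgfgfgzfgffgf one by one yields gff gf gf gff gf gff gf gff i gf gff gf gf gff gf; concatenated:

gffgfgfgffgfgffgfgffigfgffgfgfgffgf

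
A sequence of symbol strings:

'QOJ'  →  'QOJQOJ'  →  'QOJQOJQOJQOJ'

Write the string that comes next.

QOJQOJQOJQOJQOJQOJQOJQOJ

s(k+1) = s(k)·s(k) — each term doubles the last.
One more doubling of QOJQOJQOJQOJ gives the answer.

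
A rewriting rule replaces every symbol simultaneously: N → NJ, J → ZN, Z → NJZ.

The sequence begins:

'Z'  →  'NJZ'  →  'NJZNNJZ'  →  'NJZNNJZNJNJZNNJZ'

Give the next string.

φ(NJZNNJZNJNJZNNJZ) expands symbol-by-symbol to NJ ZN NJZ NJ NJ ZN NJZ NJ ZN NJ ZN NJZ NJ NJ ZN NJZ; joining the 16 pieces gives the next term.

NJZNNJZNJNJZNNJZNJZNNJZNNJZNJNJZNNJZ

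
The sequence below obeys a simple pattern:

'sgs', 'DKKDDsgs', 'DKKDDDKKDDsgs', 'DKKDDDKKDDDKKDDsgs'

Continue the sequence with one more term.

DKKDDDKKDDDKKDDDKKDDsgs

The strings grow by a fixed prefix DKKDD each time.
One more step from DKKDDDKKDDDKKDDsgs gives the answer.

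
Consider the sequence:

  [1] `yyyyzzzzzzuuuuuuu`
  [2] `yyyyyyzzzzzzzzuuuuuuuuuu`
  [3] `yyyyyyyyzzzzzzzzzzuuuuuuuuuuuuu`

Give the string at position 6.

yyyyyyyyyyyyyyzzzzzzzzzzzzzzzzuuuuuuuuuuuuuuuuuuuuuu

Each string has the form y^{2n} z^{2n+2} u^{3n+1}, where the shown terms are n = 2, 3, 4.
At n = 7 the blocks have lengths 14, 16, 22.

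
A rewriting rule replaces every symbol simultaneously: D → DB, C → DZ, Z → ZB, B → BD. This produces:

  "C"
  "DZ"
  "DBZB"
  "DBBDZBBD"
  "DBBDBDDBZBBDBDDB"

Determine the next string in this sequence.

DBBDBDDBBDDBDBBDZBBDBDDBBDDBDBBD

Applying the rule to each of the 16 symbols of DBBDBDDBZBBDBDDB gives the pieces DB BD BD DB BD DB DB BD ZB BD BD DB BD DB DB BD, which concatenate to the answer.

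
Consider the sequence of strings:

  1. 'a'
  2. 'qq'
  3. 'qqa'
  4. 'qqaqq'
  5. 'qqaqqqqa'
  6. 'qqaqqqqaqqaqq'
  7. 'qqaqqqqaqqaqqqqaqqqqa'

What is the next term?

This is a Fibonacci-style word recurrence s(k) = s(k−1)·s(k−2): e.g. qq·a = qqa.
Continuing: qqaqqqqaqqaqqqqaqqqqa · qqaqqqqaqqaqq gives term 8.

qqaqqqqaqqaqqqqaqqqqaqqaqqqqaqqaqq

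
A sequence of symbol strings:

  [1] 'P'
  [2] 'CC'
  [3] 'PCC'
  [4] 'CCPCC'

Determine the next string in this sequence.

Each term (from the third on) is the two preceding terms concatenated in order: term 3 = P·CC = PCC.
The next term joins PCC and CCPCC.

PCCCCPCC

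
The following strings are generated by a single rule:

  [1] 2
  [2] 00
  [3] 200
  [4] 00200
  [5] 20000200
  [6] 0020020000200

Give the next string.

200002000020020000200

Each term (from the third on) is the two preceding terms concatenated in order: term 3 = 2·00 = 200.
The next term joins 20000200 and 0020020000200.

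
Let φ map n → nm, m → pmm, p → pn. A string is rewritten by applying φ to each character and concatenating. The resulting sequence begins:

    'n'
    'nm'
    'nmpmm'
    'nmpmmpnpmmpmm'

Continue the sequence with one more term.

Applying the rule to each of the 13 symbols of nmpmmpnpmmpmm gives the pieces nm pmm pn pmm pmm pn nm pn pmm pmm pn pmm pmm, which concatenate to the answer.

nmpmmpnpmmpmmpnnmpnpmmpmmpnpmmpmm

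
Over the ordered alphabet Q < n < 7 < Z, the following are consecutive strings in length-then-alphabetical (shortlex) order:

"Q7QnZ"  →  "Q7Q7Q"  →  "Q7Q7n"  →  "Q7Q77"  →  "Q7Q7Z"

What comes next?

Treat Q7Q7Z as a base-4 numeral over the given alphabet and add one, carrying through any trailing Z's.

Q7QZQ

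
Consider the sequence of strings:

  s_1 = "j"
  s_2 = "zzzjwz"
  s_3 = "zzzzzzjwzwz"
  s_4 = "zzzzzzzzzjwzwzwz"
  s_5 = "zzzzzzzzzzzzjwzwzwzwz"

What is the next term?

Each term wraps the previous one in zzz on the left and wz on the right.
So the next term is zzz·zzzzzzzzzzzzjwzwzwzwz·wz.

zzzzzzzzzzzzzzzjwzwzwzwzwz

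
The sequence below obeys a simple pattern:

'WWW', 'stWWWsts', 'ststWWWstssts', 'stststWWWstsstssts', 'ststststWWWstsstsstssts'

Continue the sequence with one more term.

s(k+1) = st·s(k)·sts, so each term gains st as a prefix and sts as a suffix.
So the next term is st·ststststWWWstsstsstssts·sts.

stststststWWWstsstsstsstssts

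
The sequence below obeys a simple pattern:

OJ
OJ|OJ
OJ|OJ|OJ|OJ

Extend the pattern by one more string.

s(k+1) = s(k)·|·s(k) — each term doubles the last with '|' between the halves.
One more doubling of OJ|OJ|OJ|OJ gives the answer.

OJ|OJ|OJ|OJ|OJ|OJ|OJ|OJ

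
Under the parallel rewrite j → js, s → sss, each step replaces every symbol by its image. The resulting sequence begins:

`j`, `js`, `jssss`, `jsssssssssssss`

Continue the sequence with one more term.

Rewriting the 14 symbols of jsssssssssssss one by one yields js sss sss sss sss sss sss sss sss sss sss sss sss sss; concatenated:

jssssssssssssssssssssssssssssssssssssssss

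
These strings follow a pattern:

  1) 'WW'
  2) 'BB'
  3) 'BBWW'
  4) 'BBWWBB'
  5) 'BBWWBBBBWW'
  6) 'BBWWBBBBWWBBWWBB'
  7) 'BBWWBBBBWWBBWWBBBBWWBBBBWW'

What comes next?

BBWWBBBBWWBBWWBBBBWWBBBBWWBBWWBBBBWWBBWWBB

From term 3 onward, concatenate the last term with the second-to-last: BB·WW = BBWW, BBWW·BB = BBWWBB, …
So term 8 is BBWWBBBBWWBBWWBBBBWWBBBBWW·BBWWBBBBWWBBWWBB.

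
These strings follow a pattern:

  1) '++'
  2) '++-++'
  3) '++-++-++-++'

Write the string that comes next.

s(k+1) = s(k)·-·s(k) — each term doubles the last with '-' between the halves.
Doubling ++-++-++-++ with '-' between the halves:

++-++-++-++-++-++-++-++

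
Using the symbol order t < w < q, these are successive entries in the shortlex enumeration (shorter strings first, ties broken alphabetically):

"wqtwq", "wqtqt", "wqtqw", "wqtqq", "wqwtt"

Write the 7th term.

wqwtq

Stepping forward 2 times from wqwtt: wqwtt → wqwtw, then the target.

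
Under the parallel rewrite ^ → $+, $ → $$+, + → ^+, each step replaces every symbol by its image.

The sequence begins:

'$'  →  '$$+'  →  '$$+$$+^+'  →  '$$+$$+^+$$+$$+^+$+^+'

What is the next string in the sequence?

$$+$$+^+$$+$$+^+$+^+$$+$$+^+$$+$$+^+$+^+$$+^+$+^+

φ($$+$$+^+$$+$$+^+$+^+) expands symbol-by-symbol to $$+ $$+ ^+ $$+ $$+ ^+ $+ ^+ $$+ $$+ ^+ $$+ $$+ ^+ $+ ^+ $$+ ^+ $+ ^+; joining the 20 pieces gives the next term.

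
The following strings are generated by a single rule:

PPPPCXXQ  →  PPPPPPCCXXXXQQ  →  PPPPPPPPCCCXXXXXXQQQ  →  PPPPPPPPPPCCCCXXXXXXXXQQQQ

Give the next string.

Reading off run lengths: P runs 4, 6, 8, 10; C runs 1, 2, 3, 4; X runs 2, 4, 6, 8; Q runs 1, 2, 3, 4 — each is linear in n (n = 1, 2, …).
Setting n = 5 gives 12, 5, 10, 5 characters in each block.

PPPPPPPPPPPPCCCCCXXXXXXXXXXQQQQQ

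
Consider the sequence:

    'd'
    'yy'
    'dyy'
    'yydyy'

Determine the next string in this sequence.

Each term (from the third on) is the two preceding terms concatenated in order: term 3 = d·yy = dyy.
So term 5 is dyy·yydyy.

dyyyydyy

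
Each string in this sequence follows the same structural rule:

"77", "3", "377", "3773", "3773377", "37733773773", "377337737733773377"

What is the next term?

37733773773377337737733773773

From term 3 onward, concatenate the last term with the second-to-last: 3·77 = 377, 377·3 = 3773, …
Continuing: 377337737733773377 · 37733773773 gives term 8.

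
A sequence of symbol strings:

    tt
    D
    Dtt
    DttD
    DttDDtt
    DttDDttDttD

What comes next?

DttDDttDttDDttDDtt

From term 3 onward, concatenate the last term with the second-to-last: D·tt = Dtt, Dtt·D = DttD, …
The next term joins DttDDttDttD and DttDDtt.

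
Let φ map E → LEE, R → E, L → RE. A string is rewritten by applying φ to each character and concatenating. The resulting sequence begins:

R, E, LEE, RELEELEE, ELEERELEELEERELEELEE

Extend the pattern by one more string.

LEERELEELEEELEERELEELEERELEELEEELEERELEELEERELEELEE

Applying the rule to each of the 20 symbols of ELEERELEELEERELEELEE gives the pieces LEE RE LEE LEE E LEE RE LEE LEE RE LEE LEE E LEE RE LEE LEE RE LEE LEE, which concatenate to the answer.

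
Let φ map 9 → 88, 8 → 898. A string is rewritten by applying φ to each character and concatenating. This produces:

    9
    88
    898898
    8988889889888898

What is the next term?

89888898898898898888988988889889889889888898

Applying the rule to each of the 16 symbols of 8988889889888898 gives the pieces 898 88 898 898 898 898 88 898 898 88 898 898 898 898 88 898, which concatenate to the answer.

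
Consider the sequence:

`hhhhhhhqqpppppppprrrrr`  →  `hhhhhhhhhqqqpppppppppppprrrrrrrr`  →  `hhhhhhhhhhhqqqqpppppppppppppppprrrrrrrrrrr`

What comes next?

Each string has the form h^{2n+3} q^{n} p^{4n} r^{3n-1}, where the shown terms are n = 2, 3, 4.
Setting n = 5 gives 13, 5, 20, 14 characters in each block.

hhhhhhhhhhhhhqqqqqpppppppppppppppppppprrrrrrrrrrrrrr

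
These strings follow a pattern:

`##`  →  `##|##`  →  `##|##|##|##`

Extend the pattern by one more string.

##|##|##|##|##|##|##|##

s(k+1) = s(k)·|·s(k) — each term doubles the last with '|' between the halves.
One more doubling of ##|##|##|## gives the answer.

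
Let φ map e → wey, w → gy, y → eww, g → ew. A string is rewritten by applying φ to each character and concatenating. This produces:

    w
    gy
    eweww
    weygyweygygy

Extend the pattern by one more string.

Rewriting each symbol of weygyweygygy: w→gy, e→wey, y→eww, g→ew, y→eww, w→gy, e→wey, y→eww, g→ew, y→eww, g→ew, y→eww, which concatenates to gy wey eww ew eww gy wey eww ew eww ew eww.

gyweyewwewewwgyweyewwewewweweww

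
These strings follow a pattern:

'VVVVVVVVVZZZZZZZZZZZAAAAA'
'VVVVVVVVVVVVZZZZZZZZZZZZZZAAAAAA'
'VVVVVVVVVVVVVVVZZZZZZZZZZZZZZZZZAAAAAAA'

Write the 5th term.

VVVVVVVVVVVVVVVVVVVVVZZZZZZZZZZZZZZZZZZZZZZZAAAAAAAAA

The n-th term is 3n V's then 3n+2 Z's then n+2 A's, where the shown terms are n = 3, 4, 5.
For term 5, n = 7, so the run lengths are 21, 23, 9.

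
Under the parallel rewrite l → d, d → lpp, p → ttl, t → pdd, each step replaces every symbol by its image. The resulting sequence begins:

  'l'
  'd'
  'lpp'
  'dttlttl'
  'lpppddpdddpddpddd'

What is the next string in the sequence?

dttlttlttllpplppttllpplpplppttllpplppttllpplpplpp

Applying the rule to each of the 17 symbols of lpppddpdddpddpddd gives the pieces d ttl ttl ttl lpp lpp ttl lpp lpp lpp ttl lpp lpp ttl lpp lpp lpp, which concatenate to the answer.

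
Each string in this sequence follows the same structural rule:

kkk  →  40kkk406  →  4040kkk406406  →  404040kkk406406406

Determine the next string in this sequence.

s(k+1) = 40·s(k)·406, so each term gains 40 as a prefix and 406 as a suffix.
One more step from 404040kkk406406406 gives the answer.

40404040kkk406406406406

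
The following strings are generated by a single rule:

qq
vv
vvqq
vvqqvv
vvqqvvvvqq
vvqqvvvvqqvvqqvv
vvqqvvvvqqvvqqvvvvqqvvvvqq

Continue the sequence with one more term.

Each term (from the third on) is the previous term followed by the one before it: term 3 = vv·qq = vvqq.
The next term joins vvqqvvvvqqvvqqvvvvqqvvvvqq and vvqqvvvvqqvvqqvv.

vvqqvvvvqqvvqqvvvvqqvvvvqqvvqqvvvvqqvvqqvv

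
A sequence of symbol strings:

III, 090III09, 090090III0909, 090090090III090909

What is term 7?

090090090090090090III090909090909

Each term wraps the previous one in 090 on the left and 09 on the right.
From 090090090III090909, 3 further steps: 090090090III090909 → 090090090090III09090909 → 090090090090090III0909090909 → (answer).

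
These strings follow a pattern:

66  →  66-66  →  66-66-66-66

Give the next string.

66-66-66-66-66-66-66-66

Each string is two copies of the previous one joined by '-'.
One more doubling of 66-66-66-66 gives the answer.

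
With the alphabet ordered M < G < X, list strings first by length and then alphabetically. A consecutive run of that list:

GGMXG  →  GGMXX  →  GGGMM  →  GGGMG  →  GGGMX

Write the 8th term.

GGGGX

Advancing 3 positions from GGGMX through GGGMX → GGGGM → GGGGG reaches term 8.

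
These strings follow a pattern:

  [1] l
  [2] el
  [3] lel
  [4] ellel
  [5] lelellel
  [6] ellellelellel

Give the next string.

lelellelellellelellel

This is a Fibonacci-style word recurrence s(k) = s(k−2)·s(k−1): e.g. l·el = lel.
Continuing: lelellel · ellellelellel gives term 7.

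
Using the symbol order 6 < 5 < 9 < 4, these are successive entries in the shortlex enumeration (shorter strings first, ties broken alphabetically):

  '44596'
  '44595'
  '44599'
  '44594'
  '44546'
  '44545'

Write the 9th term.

44966

Stepping forward 3 times from 44545: 44545 → 44549 → 44544, then the target.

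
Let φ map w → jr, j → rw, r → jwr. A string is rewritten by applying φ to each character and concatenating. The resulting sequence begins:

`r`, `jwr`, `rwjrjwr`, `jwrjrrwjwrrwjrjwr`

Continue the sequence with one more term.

Replace each of the 17 characters of jwrjrrwjwrrwjrjwr in place — rw jr jwr rw jwr jwr jr rw jr jwr jwr jr rw jwr rw jr jwr — and concatenate.

rwjrjwrrwjwrjwrjrrwjrjwrjwrjrrwjwrrwjrjwr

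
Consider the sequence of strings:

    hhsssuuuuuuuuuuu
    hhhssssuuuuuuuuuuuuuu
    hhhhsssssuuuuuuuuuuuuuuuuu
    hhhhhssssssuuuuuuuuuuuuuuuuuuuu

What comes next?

Reading off run lengths: h runs 2, 3, 4, 5; s runs 3, 4, 5, 6; u runs 11, 14, 17, 20 — each is linear in n, where the shown terms are n = 3, 4, 5, 6.
Setting n = 7 gives 6, 7, 23 characters in each block.

hhhhhhsssssssuuuuuuuuuuuuuuuuuuuuuuu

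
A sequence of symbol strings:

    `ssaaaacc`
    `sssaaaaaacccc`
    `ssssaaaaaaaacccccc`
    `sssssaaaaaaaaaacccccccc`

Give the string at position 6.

The n-th term is n+1 s's then 2n+2 a's then 2n c's (n = 1, 2, …).
At n = 6 the blocks have lengths 7, 14, 12.

sssssssaaaaaaaaaaaaaacccccccccccc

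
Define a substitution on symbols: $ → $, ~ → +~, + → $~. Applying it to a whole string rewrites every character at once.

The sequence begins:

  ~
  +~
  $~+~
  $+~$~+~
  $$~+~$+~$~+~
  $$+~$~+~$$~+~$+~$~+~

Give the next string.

$$$~+~$+~$~+~$$+~$~+~$$~+~$+~$~+~

φ($$+~$~+~$$~+~$+~$~+~) expands symbol-by-symbol to $ $ $~ +~ $ +~ $~ +~ $ $ +~ $~ +~ $ $~ +~ $ +~ $~ +~; joining the 20 pieces gives the next term.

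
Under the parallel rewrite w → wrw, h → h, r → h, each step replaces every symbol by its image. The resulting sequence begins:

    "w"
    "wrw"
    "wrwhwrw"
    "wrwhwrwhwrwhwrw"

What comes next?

Applying the rule to each of the 15 symbols of wrwhwrwhwrwhwrw gives the pieces wrw h wrw h wrw h wrw h wrw h wrw h wrw h wrw, which concatenate to the answer.

wrwhwrwhwrwhwrwhwrwhwrwhwrwhwrw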